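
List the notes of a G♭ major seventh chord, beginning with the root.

Gb, Bb, Db, F

Root Gb, quality major seventh:
Gb — root
Bb — major 3rd
Db — perfect 5th
F — major 7th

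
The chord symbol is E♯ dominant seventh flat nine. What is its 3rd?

E♯ dominant seventh flat nine is built on E-sharp; its 3rd is a major 3rd above the root.
A third above E uses the letter G, and the major 3rd above E-sharp is G-double-sharp.

G-double-sharp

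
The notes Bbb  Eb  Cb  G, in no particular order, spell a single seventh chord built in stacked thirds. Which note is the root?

Arranged so that each adjacent pair is a third by letter name: Cb – Eb – G – Bbb.
The bottom of that stack, Cb, is the root (this is Cb augmented seventh).

Cb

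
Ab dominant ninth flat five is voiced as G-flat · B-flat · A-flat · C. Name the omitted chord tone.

E-double-flat

The full Ab dominant ninth flat five chord is A-flat, C, E-double-flat, G-flat, B-flat.
Comparing with the voicing, the diminished 5th (5th) — E-double-flat — is absent.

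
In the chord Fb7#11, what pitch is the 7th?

Ebb

Root of Fb7#11 = Fb. The 7th is a minor 7th: Fb up a minor 7th → Ebb.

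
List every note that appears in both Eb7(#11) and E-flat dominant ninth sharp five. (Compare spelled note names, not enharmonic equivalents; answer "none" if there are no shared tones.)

Eb, G, Db

Eb7(#11) = Eb, G, Bb, Db, A.
E-flat dominant ninth sharp five = Eb, G, B, Db, F.
Shared: Eb, G, Db.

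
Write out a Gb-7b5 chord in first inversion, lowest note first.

B𝄫  D𝄫  F♭  G♭

Gb-7b5 = G♭–B𝄫–D𝄫–F♭; first inversion → third (B𝄫) lowest.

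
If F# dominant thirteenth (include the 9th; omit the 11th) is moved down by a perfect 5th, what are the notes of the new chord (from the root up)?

B, D-sharp, F-sharp, A, C-sharp, G-sharp

F-sharp down a perfect 5th → B. New chord: B dominant thirteenth.
- root: B
- major 3rd: D-sharp
- perfect 5th: F-sharp
- minor 7th: A
- major 9th: C-sharp
- major 13th: G-sharp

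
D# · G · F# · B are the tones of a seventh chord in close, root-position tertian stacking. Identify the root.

Stacking in thirds gives G – B – D# – F#, so G is the root — G augmented major seventh.

G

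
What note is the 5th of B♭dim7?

Fb

B♭dim7 is built on Bb; its 5th is a diminished 5th above the root.
A fifth above B uses the letter F, and the diminished 5th above Bb is Fb.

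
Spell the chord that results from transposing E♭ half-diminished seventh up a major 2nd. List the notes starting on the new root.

F A♭ C♭ E♭

A major 2nd up from E♭ is F, so the new chord is F half-diminished seventh.
F — root
A♭ — minor 3rd
C♭ — diminished 5th
E♭ — minor 7th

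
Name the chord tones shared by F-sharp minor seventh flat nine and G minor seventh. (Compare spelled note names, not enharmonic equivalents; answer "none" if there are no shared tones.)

F-sharp minor seventh flat nine: F-sharp A C-sharp E G
G minor seventh: G B-flat D F
Common to both → G.

G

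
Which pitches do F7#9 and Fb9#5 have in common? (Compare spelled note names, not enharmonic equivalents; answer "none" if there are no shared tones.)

C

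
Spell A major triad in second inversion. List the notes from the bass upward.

In root position, A major triad is A–C-sharp–E.
Second inversion puts the fifth (E) in the bass.

E, A, C-sharp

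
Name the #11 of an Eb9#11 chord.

A

Eb9#11 is built on Eb; its 11th is an augmented 11th above the root.
A fourth above E uses the letter A, and the augmented 11th above Eb is A.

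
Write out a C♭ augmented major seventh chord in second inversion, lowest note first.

G, B-flat, C-flat, E-flat

C♭ augmented major seventh = C-flat–E-flat–G–B-flat; second inversion → fifth (G) lowest.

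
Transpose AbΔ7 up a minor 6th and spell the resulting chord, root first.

A minor 6th up from A♭ is F♭, so the new chord is F♭ major seventh.
- root: F♭
- major 3rd: A♭
- perfect 5th: C♭
- major 7th: E♭

F♭ A♭ C♭ E♭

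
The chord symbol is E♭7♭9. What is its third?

G

Root of E♭7♭9 = Eb. The 3rd is a major 3rd: Eb up a major 3rd → G.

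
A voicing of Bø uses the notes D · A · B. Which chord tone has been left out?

F

Bø = B, D, F, A. The voicing lacks the 5th (diminished 5th), F.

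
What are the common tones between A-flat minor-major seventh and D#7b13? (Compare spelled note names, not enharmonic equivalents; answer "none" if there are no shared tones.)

none

A-flat minor-major seventh = Ab, Cb, Eb, G.
D#7b13 = D#, F##, A#, C#, B.
Shared: none.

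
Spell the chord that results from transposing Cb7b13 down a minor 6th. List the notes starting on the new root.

Transposed root: Cb → Eb (minor 6th down). So we spell Eb dominant seventh flat thirteen:
Root: Eb
Major 3rd (3rd): G
Perfect 5th (5th): Bb
Minor 7th (7th): Db
Minor 13th (13th): Cb

Eb – G – Bb – Db – Cb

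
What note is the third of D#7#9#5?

F𝄪

Root of D#7#9#5 = D♯. The 3rd is a major 3rd: D♯ up a major 3rd → F𝄪.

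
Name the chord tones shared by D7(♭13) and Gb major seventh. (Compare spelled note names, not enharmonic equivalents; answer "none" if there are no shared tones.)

B♭

D7(♭13) = D, F♯, A, C, B♭.
Gb major seventh = G♭, B♭, D♭, F.
Shared: B♭.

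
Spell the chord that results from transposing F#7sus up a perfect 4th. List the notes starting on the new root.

B E F♯ A

A perfect 4th up from F♯ is B, so the new chord is B dominant seventh suspended fourth.
- root: B
- perfect 4th: E
- perfect 5th: F♯
- minor 7th: A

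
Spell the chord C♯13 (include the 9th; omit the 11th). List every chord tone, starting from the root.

C#  E#  G#  B  D#  A#

C♯13 is a dominant thirteenth built on C#.
- root: C#
- major 3rd: E#
- perfect 5th: G#
- minor 7th: B
- major 9th: D#
- major 13th: A#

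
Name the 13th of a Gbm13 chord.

Eb

Gbm13 is built on Gb; its 13th is a major 13th above the root.
A sixth above G uses the letter E, and the major 13th above Gb is Eb.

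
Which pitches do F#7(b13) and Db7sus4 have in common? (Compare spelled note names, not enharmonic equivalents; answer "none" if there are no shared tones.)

F#7(b13): F# A# C# E D
Db7sus4: Db Gb Ab Cb
Common to both → none.

none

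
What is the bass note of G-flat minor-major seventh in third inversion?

F

G-flat minor-major seventh in root position is Gb–Bbb–Db–F.
Third inversion places the seventh in the bass, which is F.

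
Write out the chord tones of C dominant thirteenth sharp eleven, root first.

C, E, G, B-flat, D, F-sharp, A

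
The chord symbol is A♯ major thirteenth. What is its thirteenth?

A♯ major thirteenth is built on A#; its 13th is a major 13th above the root.
A sixth above A uses the letter F, and the major 13th above A# is F##.

F##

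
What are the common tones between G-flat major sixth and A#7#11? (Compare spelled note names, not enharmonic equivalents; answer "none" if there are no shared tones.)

none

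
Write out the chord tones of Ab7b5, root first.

Ab, C, Ebb, Gb

Root Ab, quality dominant seventh flat five:
- root: Ab
- major 3rd: C
- diminished 5th: Ebb
- minor 7th: Gb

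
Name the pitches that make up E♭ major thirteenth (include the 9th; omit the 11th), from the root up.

E-flat G B-flat D F C

E♭ major thirteenth is a major thirteenth built on E-flat.
Root: E-flat
Major 3rd (3rd): G
Perfect 5th (5th): B-flat
Major 7th (7th): D
Major 9th (9th): F
Major 13th (13th): C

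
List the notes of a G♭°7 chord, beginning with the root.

Root Gb, quality diminished seventh:
root → Gb
3rd (minor 3rd) → Bbb
5th (diminished 5th) → Dbb
7th (diminished 7th) → Fbb

Gb – Bbb – Dbb – Fbb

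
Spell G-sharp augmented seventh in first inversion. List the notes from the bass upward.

B#  D##  F#  G#

G-sharp augmented seventh = G#–B#–D##–F#; first inversion → third (B#) lowest.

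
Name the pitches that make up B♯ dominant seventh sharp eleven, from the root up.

B-sharp – D-double-sharp – F-double-sharp – A-sharp – E-double-sharp

B♯ dominant seventh sharp eleven: dominant seventh sharp eleven on B-sharp.
- root: B-sharp
- major 3rd: D-double-sharp
- perfect 5th: F-double-sharp
- minor 7th: A-sharp
- augmented 11th: E-double-sharp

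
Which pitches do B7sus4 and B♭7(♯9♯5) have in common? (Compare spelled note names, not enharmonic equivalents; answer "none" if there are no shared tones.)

F#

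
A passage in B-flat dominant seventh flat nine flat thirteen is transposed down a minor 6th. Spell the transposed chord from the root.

D, F-sharp, A, C, E-flat, B-flat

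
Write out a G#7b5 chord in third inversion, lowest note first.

G#7b5 = G#–B#–D–F#; third inversion → seventh (F#) lowest.

F# – G# – B# – D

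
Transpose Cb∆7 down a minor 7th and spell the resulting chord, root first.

Transposed root: Cb → Db (minor 7th down). So we spell Db major seventh:
- root: Db
- major 3rd: F
- perfect 5th: Ab
- major 7th: C

Db  F  Ab  C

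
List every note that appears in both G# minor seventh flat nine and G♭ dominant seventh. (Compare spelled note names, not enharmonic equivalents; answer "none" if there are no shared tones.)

none

G# minor seventh flat nine: G-sharp B D-sharp F-sharp A
G♭ dominant seventh: G-flat B-flat D-flat F-flat
Common to both → none.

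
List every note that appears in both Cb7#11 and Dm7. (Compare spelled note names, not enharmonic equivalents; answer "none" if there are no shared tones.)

F

Cb7#11 = C♭, E♭, G♭, B𝄫, F.
Dm7 = D, F, A, C.
Shared: F.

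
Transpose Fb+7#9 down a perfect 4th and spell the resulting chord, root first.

Cb Eb G Bbb D

Transposed root: Fb → Cb (perfect 4th down). So we spell Cb dominant seventh sharp nine sharp five:
Cb — root
Eb — major 3rd
G — augmented 5th
Bbb — minor 7th
D — augmented 9th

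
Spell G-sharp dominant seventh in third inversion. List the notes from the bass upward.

F-sharp G-sharp B-sharp D-sharp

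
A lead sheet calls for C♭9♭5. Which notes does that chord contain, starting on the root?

C♭9♭5: dominant ninth flat five on C♭.
root → C♭
3rd (major 3rd) → E♭
5th (diminished 5th) → G𝄫
7th (minor 7th) → B𝄫
9th (major 9th) → D♭

C♭ E♭ G𝄫 B𝄫 D♭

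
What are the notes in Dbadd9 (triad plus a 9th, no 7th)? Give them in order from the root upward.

D♭, F, A♭, E♭

Root D♭, quality added-ninth:
Root: D♭
Major 3rd (3rd): F
Perfect 5th (5th): A♭
Major 9th (9th): E♭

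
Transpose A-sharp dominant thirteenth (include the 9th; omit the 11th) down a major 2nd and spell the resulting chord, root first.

G#, B#, D#, F#, A#, E#

A major 2nd down from A# is G#, so the new chord is G# dominant thirteenth.
root → G#
3rd (major 3rd) → B#
5th (perfect 5th) → D#
7th (minor 7th) → F#
9th (major 9th) → A#
13th (major 13th) → E#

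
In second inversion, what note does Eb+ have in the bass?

B

Eb+ in root position is Eb–G–B.
Second inversion places the fifth in the bass, which is B.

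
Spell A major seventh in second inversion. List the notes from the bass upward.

In root position, A major seventh is A–C#–E–G#.
Second inversion puts the fifth (E) in the bass.

E – G# – A – C#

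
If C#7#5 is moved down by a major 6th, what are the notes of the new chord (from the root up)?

Transposed root: C# → E (major 6th down). So we spell E augmented seventh:
- root: E
- major 3rd: G#
- augmented 5th: B#
- minor 7th: D

E G# B# D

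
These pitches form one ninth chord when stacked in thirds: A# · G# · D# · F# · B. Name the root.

Stacking in thirds gives G# – B – D# – F# – A#, so G# is the root — G# minor ninth.

G#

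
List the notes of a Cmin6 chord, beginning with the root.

C, Eb, G, A

Cmin6: minor sixth on C.
C — root
Eb — minor 3rd
G — perfect 5th
A — major 6th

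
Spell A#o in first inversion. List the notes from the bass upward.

A#o = A#–C#–E; first inversion → third (C#) lowest.

C#, E, A#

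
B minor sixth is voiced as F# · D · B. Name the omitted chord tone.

G#

B minor sixth = B, D, F#, G#. The voicing lacks the 6th (major 6th), G#.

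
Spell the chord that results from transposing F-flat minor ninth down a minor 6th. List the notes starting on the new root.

Ab  Cb  Eb  Gb  Bb

A minor 6th down from Fb is Ab, so the new chord is Ab minor ninth.
Root: Ab
Minor 3rd (3rd): Cb
Perfect 5th (5th): Eb
Minor 7th (7th): Gb
Major 9th (9th): Bb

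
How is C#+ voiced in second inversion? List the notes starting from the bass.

G##, C#, E#

C#+ = C#–E#–G##; second inversion → fifth (G##) lowest.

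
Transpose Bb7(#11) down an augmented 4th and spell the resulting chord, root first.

An augmented 4th down from B♭ is F♭, so the new chord is F♭ dominant seventh sharp eleven.
- root: F♭
- major 3rd: A♭
- perfect 5th: C♭
- minor 7th: E𝄫
- augmented 11th: B♭

F♭, A♭, C♭, E𝄫, B♭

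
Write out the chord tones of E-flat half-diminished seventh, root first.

E-flat, G-flat, B-double-flat, D-flat

E-flat half-diminished seventh is a half-diminished seventh built on E-flat.
root → E-flat
3rd (minor 3rd) → G-flat
5th (diminished 5th) → B-double-flat
7th (minor 7th) → D-flat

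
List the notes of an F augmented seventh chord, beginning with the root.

F augmented seventh is an augmented seventh built on F.
root → F
3rd (major 3rd) → A
5th (augmented 5th) → C#
7th (minor 7th) → Eb

F  A  C#  Eb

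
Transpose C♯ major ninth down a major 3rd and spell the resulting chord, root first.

A – C♯ – E – G♯ – B

C♯ down a major 3rd → A. New chord: A major ninth.
- root: A
- major 3rd: C♯
- perfect 5th: E
- major 7th: G♯
- major 9th: B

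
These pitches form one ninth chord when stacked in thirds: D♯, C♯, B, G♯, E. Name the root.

Stacking in thirds gives C♯ – E – G♯ – B – D♯, so C♯ is the root — C♯ minor ninth.

C♯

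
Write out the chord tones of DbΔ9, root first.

D♭  F  A♭  C  E♭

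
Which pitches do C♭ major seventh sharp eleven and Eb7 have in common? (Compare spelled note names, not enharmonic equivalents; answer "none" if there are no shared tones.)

Eb Bb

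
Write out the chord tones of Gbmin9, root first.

G♭ B𝄫 D♭ F♭ A♭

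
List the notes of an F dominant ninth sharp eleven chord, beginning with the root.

Root F, quality dominant ninth sharp eleven:
F — root
A — major 3rd
C — perfect 5th
E-flat — minor 7th
G — major 9th
B — augmented 11th

F, A, C, E-flat, G, B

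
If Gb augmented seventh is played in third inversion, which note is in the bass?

Gb augmented seventh in root position is G-flat–B-flat–D–F-flat.
Third inversion places the seventh in the bass, which is F-flat.

F-flat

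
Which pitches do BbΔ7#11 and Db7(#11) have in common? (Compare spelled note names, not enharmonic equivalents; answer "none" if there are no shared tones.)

BbΔ7#11 = Bb, D, F, A, E.
Db7(#11) = Db, F, Ab, Cb, G.
Shared: F.

F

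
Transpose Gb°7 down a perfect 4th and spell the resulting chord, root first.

Db Fb Abb Cbb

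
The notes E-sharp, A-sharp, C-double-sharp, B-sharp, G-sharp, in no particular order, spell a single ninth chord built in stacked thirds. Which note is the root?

A-sharp

Arranged so that each adjacent pair is a third by letter name: A-sharp – C-double-sharp – E-sharp – G-sharp – B-sharp.
The bottom of that stack, A-sharp, is the root (this is A-sharp dominant ninth).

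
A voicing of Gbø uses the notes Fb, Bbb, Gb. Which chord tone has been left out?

Gbø = Gb, Bbb, Dbb, Fb. The voicing lacks the 5th (diminished 5th), Dbb.

Dbb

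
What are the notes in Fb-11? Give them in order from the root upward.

Fb, Abb, Cb, Ebb, Gb, Bbb

Root Fb, quality minor eleventh:
Fb — root
Abb — minor 3rd
Cb — perfect 5th
Ebb — minor 7th
Gb — major 9th
Bbb — perfect 11th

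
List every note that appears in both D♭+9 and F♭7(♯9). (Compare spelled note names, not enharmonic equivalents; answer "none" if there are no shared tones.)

D♭+9 = Db, F, A, Cb, Eb.
F♭7(♯9) = Fb, Ab, Cb, Ebb, G.
Shared: Cb.

Cb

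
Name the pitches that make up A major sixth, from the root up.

A, C-sharp, E, F-sharp

A major sixth: major sixth on A.
A — root
C-sharp — major 3rd
E — perfect 5th
F-sharp — major 6th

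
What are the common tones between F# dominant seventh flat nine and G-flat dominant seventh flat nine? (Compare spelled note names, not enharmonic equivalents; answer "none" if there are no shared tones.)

F# dominant seventh flat nine = F#, A#, C#, E, G.
G-flat dominant seventh flat nine = Gb, Bb, Db, Fb, Abb.
Shared: none.

none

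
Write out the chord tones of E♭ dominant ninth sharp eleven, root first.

Root Eb, quality dominant ninth sharp eleven:
- root: Eb
- major 3rd: G
- perfect 5th: Bb
- minor 7th: Db
- major 9th: F
- augmented 11th: A

Eb G Bb Db F A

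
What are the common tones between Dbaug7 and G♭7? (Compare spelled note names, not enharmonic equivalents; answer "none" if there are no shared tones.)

Dbaug7: Db F A Cb
G♭7: Gb Bb Db Fb
Common to both → Db.

Db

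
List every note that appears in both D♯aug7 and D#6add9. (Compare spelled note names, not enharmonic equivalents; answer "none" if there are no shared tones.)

D♯, F𝄪

D♯aug7: D♯ F𝄪 A𝄪 C♯
D#6add9: D♯ F𝄪 A♯ B♯ E♯
Common to both → D♯, F𝄪.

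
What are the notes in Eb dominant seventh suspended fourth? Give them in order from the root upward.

Eb dominant seventh suspended fourth: dominant seventh suspended fourth on Eb.
Root: Eb
Perfect 4th (4th): Ab
Perfect 5th (5th): Bb
Minor 7th (7th): Db

Eb  Ab  Bb  Db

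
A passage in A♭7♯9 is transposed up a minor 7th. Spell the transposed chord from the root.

Gb, Bb, Db, Fb, A

A minor 7th up from Ab is Gb, so the new chord is Gb dominant seventh sharp nine.
- root: Gb
- major 3rd: Bb
- perfect 5th: Db
- minor 7th: Fb
- augmented 9th: A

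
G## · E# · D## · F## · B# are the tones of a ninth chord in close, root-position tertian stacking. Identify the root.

Arranged so that each adjacent pair is a third by letter name: E# – G## – B# – D## – F##.
The bottom of that stack, E#, is the root (this is E# major ninth).

E#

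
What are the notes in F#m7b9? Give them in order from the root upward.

Root F♯, quality minor seventh flat nine:
- root: F♯
- minor 3rd: A
- perfect 5th: C♯
- minor 7th: E
- minor 9th: G

F♯, A, C♯, E, G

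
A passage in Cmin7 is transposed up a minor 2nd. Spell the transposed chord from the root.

C up a minor 2nd → Db. New chord: Db minor seventh.
Db — root
Fb — minor 3rd
Ab — perfect 5th
Cb — minor 7th

Db, Fb, Ab, Cb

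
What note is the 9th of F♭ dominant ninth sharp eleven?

G-flat

Root of F♭ dominant ninth sharp eleven = F-flat. The 9th is a major 9th: F-flat up a major 9th → G-flat.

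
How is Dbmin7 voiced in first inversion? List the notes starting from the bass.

Fb Ab Cb Db

Dbmin7 = Db–Fb–Ab–Cb; first inversion → third (Fb) lowest.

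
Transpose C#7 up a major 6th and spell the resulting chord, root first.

C♯ up a major 6th → A♯. New chord: A♯ dominant seventh.
A♯ — root
C𝄪 — major 3rd
E♯ — perfect 5th
G♯ — minor 7th

A♯ C𝄪 E♯ G♯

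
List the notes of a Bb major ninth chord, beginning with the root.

Root B-flat, quality major ninth:
B-flat — root
D — major 3rd
F — perfect 5th
A — major 7th
C — major 9th

B-flat, D, F, A, C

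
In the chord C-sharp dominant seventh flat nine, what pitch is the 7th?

Root of C-sharp dominant seventh flat nine = C♯. The 7th is a minor 7th: C♯ up a minor 7th → B.

B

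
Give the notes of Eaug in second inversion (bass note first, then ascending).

B#, E, G#

In root position, Eaug is E–G#–B#.
Second inversion puts the fifth (B#) in the bass.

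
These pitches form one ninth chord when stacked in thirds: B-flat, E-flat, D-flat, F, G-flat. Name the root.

E-flat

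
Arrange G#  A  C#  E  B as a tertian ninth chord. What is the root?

A

Arranged so that each adjacent pair is a third by letter name: A – C# – E – G# – B.
The bottom of that stack, A, is the root (this is A major ninth).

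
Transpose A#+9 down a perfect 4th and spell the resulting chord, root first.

E#, G##, B##, D#, F##

A perfect 4th down from A# is E#, so the new chord is E# dominant ninth sharp five.
Root: E#
Major 3rd (3rd): G##
Augmented 5th (5th): B##
Minor 7th (7th): D#
Major 9th (9th): F##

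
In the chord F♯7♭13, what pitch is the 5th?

C#

Root of F♯7♭13 = F#. The 5th is a perfect 5th: F# up a perfect 5th → C#.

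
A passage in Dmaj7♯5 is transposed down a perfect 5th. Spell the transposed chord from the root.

G – B – D♯ – F♯

Transposed root: D → G (perfect 5th down). So we spell G augmented major seventh:
G — root
B — major 3rd
D♯ — augmented 5th
F♯ — major 7th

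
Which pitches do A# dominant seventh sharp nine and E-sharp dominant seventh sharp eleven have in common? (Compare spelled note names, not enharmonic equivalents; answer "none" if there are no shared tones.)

A# dominant seventh sharp nine = A#, C##, E#, G#, B##.
E-sharp dominant seventh sharp eleven = E#, G##, B#, D#, A##.
Shared: E#.

E#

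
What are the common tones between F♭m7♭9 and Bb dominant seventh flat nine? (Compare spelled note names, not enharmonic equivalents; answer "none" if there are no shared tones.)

F♭m7♭9 = Fb, Abb, Cb, Ebb, Gbb.
Bb dominant seventh flat nine = Bb, D, F, Ab, Cb.
Shared: Cb.

Cb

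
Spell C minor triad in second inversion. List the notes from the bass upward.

In root position, C minor triad is C–E-flat–G.
Second inversion puts the fifth (G) in the bass.

G C E-flat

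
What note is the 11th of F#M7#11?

B♯

F#M7#11 is built on F♯; its 11th is an augmented 11th above the root.
A fourth above F uses the letter B, and the augmented 11th above F♯ is B♯.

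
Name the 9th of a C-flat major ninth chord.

Root of C-flat major ninth = C-flat. The 9th is a major 9th: C-flat up a major 9th → D-flat.

D-flat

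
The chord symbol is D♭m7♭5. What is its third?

Fb

Root of D♭m7♭5 = Db. The 3rd is a minor 3rd: Db up a minor 3rd → Fb.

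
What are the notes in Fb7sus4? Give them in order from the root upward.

Fb, Bbb, Cb, Ebb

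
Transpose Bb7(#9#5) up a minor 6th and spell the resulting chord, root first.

Gb Bb D Fb A

Transposed root: Bb → Gb (minor 6th up). So we spell Gb dominant seventh sharp nine sharp five:
- root: Gb
- major 3rd: Bb
- augmented 5th: D
- minor 7th: Fb
- augmented 9th: A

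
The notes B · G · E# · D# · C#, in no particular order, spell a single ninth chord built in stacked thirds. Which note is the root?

C#

Stacking in thirds gives C# – E# – G – B – D#, so C# is the root — C# dominant ninth flat five.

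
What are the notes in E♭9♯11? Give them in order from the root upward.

Eb – G – Bb – Db – F – A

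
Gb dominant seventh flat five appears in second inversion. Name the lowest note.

D-double-flat

Gb dominant seventh flat five = G-flat–B-flat–D-double-flat–F-flat. Second inversion → fifth in the bass = D-double-flat.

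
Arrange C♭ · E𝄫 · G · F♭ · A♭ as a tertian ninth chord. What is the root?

F♭

Arranged so that each adjacent pair is a third by letter name: F♭ – A♭ – C♭ – E𝄫 – G.
The bottom of that stack, F♭, is the root (this is F♭ dominant seventh sharp nine).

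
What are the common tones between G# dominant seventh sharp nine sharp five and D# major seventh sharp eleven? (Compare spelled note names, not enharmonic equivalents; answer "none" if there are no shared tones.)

none

G# dominant seventh sharp nine sharp five: G-sharp B-sharp D-double-sharp F-sharp A-double-sharp
D# major seventh sharp eleven: D-sharp F-double-sharp A-sharp C-double-sharp G-double-sharp
Common to both → none.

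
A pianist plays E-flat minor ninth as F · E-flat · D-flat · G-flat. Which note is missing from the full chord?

B-flat

E-flat minor ninth = E-flat, G-flat, B-flat, D-flat, F. The voicing lacks the 5th (perfect 5th), B-flat.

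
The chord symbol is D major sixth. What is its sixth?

B

D major sixth is built on D; its 6th is a major 6th above the root.
A sixth above D uses the letter B, and the major 6th above D is B.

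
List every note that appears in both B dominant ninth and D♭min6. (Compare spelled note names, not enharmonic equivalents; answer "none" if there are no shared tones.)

none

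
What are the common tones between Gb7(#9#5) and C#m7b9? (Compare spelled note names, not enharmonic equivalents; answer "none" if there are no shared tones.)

D

Gb7(#9#5): Gb Bb D Fb A
C#m7b9: C# E G# B D
Common to both → D.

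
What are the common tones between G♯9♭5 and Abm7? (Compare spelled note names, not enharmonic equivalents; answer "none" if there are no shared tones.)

G♯9♭5 = G♯, B♯, D, F♯, A♯.
Abm7 = A♭, C♭, E♭, G♭.
Shared: none.

none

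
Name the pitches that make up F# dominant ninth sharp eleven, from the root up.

F-sharp, A-sharp, C-sharp, E, G-sharp, B-sharp

F# dominant ninth sharp eleven: dominant ninth sharp eleven on F-sharp.
- root: F-sharp
- major 3rd: A-sharp
- perfect 5th: C-sharp
- minor 7th: E
- major 9th: G-sharp
- augmented 11th: B-sharp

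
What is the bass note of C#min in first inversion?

C#min in root position is C#–E–G#.
First inversion places the third in the bass, which is E.

E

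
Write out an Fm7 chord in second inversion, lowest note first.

C, E♭, F, A♭

Fm7 = F–A♭–C–E♭; second inversion → fifth (C) lowest.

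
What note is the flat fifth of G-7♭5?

Db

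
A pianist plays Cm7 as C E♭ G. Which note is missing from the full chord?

B♭

The full Cm7 chord is C, E♭, G, B♭.
Comparing with the voicing, the minor 7th (7th) — B♭ — is absent.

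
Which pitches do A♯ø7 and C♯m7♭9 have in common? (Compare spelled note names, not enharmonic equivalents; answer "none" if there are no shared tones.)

C#  E  G#

A♯ø7: A# C# E G#
C♯m7♭9: C# E G# B D
Common to both → C#, E, G#.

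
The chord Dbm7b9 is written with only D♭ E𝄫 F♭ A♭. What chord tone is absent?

Dbm7b9 = D♭, F♭, A♭, C♭, E𝄫. The voicing lacks the 7th (minor 7th), C♭.

C♭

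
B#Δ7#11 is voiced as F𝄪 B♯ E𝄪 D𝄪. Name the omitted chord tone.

A𝄪

B#Δ7#11 = B♯, D𝄪, F𝄪, A𝄪, E𝄪. The voicing lacks the 7th (major 7th), A𝄪.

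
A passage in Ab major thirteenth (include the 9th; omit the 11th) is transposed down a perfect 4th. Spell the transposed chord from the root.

A perfect 4th down from A-flat is E-flat, so the new chord is E-flat major thirteenth.
- root: E-flat
- major 3rd: G
- perfect 5th: B-flat
- major 7th: D
- major 9th: F
- major 13th: C

E-flat G B-flat D F C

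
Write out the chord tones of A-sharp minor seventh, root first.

A-sharp  C-sharp  E-sharp  G-sharp

A-sharp minor seventh: minor seventh on A-sharp.
root → A-sharp
3rd (minor 3rd) → C-sharp
5th (perfect 5th) → E-sharp
7th (minor 7th) → G-sharp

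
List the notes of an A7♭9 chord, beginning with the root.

A C# E G Bb

Root A, quality dominant seventh flat nine:
Root: A
Major 3rd (3rd): C#
Perfect 5th (5th): E
Minor 7th (7th): G
Minor 9th (9th): Bb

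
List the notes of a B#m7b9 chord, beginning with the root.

B#m7b9 is a minor seventh flat nine built on B#.
Root: B#
Minor 3rd (3rd): D#
Perfect 5th (5th): F##
Minor 7th (7th): A#
Minor 9th (9th): C#

B# – D# – F## – A# – C#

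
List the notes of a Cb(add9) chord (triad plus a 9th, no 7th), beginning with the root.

Cb, Eb, Gb, Db

Cb(add9): added-ninth on Cb.
- root: Cb
- major 3rd: Eb
- perfect 5th: Gb
- major 9th: Db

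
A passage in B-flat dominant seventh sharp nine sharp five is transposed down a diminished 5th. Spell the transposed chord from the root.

B-flat down a diminished 5th → E. New chord: E dominant seventh sharp nine sharp five.
- root: E
- major 3rd: G-sharp
- augmented 5th: B-sharp
- minor 7th: D
- augmented 9th: F-double-sharp

E, G-sharp, B-sharp, D, F-double-sharp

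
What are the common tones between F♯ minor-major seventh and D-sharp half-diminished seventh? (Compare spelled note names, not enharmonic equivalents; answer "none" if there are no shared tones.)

F♯ minor-major seventh: F# A C# E#
D-sharp half-diminished seventh: D# F# A C#
Common to both → F#, A, C#.

F#, A, C#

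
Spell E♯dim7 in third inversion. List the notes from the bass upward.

E♯dim7 = E#–G#–B–D; third inversion → seventh (D) lowest.

D – E# – G# – B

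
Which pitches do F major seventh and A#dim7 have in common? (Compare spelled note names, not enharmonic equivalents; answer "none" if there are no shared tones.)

E

F major seventh: F A C E
A#dim7: A# C# E G
Common to both → E.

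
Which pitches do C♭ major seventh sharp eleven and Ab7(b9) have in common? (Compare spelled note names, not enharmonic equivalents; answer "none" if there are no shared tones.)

Eb, Gb

C♭ major seventh sharp eleven = Cb, Eb, Gb, Bb, F.
Ab7(b9) = Ab, C, Eb, Gb, Bbb.
Shared: Eb, Gb.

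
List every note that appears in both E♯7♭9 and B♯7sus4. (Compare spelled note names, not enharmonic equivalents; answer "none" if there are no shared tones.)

E# B#

E♯7♭9: E# G## B# D# F#
B♯7sus4: B# E# F## A#
Common to both → E#, B#.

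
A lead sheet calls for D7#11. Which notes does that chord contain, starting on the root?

D7#11: dominant seventh sharp eleven on D.
root → D
3rd (major 3rd) → F♯
5th (perfect 5th) → A
7th (minor 7th) → C
11th (augmented 11th) → G♯

D, F♯, A, C, G♯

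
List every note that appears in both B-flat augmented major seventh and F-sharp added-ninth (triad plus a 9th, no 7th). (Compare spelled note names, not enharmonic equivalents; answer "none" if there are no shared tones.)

F-sharp

B-flat augmented major seventh: B-flat D F-sharp A
F-sharp added-ninth: F-sharp A-sharp C-sharp G-sharp
Common to both → F-sharp.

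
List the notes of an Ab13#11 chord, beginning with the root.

Ab C Eb Gb Bb D F

Ab13#11: dominant thirteenth sharp eleven on Ab.
root → Ab
3rd (major 3rd) → C
5th (perfect 5th) → Eb
7th (minor 7th) → Gb
9th (major 9th) → Bb
11th (augmented 11th) → D
13th (major 13th) → F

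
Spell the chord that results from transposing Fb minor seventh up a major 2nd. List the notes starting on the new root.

G-flat  B-double-flat  D-flat  F-flat

F-flat up a major 2nd → G-flat. New chord: G-flat minor seventh.
- root: G-flat
- minor 3rd: B-double-flat
- perfect 5th: D-flat
- minor 7th: F-flat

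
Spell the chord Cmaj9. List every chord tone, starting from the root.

Cmaj9 is a major ninth built on C.
root → C
3rd (major 3rd) → E
5th (perfect 5th) → G
7th (major 7th) → B
9th (major 9th) → D

C, E, G, B, D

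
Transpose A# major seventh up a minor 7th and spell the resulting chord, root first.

Transposed root: A-sharp → G-sharp (minor 7th up). So we spell G-sharp major seventh:
Root: G-sharp
Major 3rd (3rd): B-sharp
Perfect 5th (5th): D-sharp
Major 7th (7th): F-double-sharp

G-sharp – B-sharp – D-sharp – F-double-sharp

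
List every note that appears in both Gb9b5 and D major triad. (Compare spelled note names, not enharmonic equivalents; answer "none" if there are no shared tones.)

none

Gb9b5 = Gb, Bb, Dbb, Fb, Ab.
D major triad = D, F#, A.
Shared: none.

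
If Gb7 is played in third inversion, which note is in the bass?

Gb7 in root position is Gb–Bb–Db–Fb.
Third inversion places the seventh in the bass, which is Fb.

Fb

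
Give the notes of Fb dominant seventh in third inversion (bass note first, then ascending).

E-double-flat, F-flat, A-flat, C-flat

Fb dominant seventh = F-flat–A-flat–C-flat–E-double-flat; third inversion → seventh (E-double-flat) lowest.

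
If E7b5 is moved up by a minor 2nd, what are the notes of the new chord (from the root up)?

F – A – Cb – Eb

A minor 2nd up from E is F, so the new chord is F dominant seventh flat five.
- root: F
- major 3rd: A
- diminished 5th: Cb
- minor 7th: Eb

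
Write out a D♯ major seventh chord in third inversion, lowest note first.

C-double-sharp D-sharp F-double-sharp A-sharp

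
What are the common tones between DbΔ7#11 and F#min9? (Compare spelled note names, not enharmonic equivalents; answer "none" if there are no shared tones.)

none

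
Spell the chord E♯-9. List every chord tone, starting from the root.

E#  G#  B#  D#  F##

E♯-9: minor ninth on E#.
- root: E#
- minor 3rd: G#
- perfect 5th: B#
- minor 7th: D#
- major 9th: F##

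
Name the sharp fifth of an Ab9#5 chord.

E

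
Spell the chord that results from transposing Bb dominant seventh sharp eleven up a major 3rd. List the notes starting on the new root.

D F-sharp A C G-sharp

A major 3rd up from B-flat is D, so the new chord is D dominant seventh sharp eleven.
- root: D
- major 3rd: F-sharp
- perfect 5th: A
- minor 7th: C
- augmented 11th: G-sharp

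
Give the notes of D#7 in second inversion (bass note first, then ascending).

In root position, D#7 is D#–F##–A#–C#.
Second inversion puts the fifth (A#) in the bass.

A# C# D# F##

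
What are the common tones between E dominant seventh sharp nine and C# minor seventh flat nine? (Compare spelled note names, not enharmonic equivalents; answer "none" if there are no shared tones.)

E – G-sharp – B – D

E dominant seventh sharp nine = E, G-sharp, B, D, F-double-sharp.
C# minor seventh flat nine = C-sharp, E, G-sharp, B, D.
Shared: E, G-sharp, B, D.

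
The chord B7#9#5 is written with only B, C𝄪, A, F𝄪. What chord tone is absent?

D♯

The full B7#9#5 chord is B, D♯, F𝄪, A, C𝄪.
Comparing with the voicing, the major 3rd (3rd) — D♯ — is absent.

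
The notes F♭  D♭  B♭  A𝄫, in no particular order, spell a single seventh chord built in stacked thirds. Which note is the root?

Stacking in thirds gives B♭ – D♭ – F♭ – A𝄫, so B♭ is the root — B♭ diminished seventh.

B♭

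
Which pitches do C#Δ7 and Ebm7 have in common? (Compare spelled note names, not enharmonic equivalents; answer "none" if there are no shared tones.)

none

C#Δ7 = C#, E#, G#, B#.
Ebm7 = Eb, Gb, Bb, Db.
Shared: none.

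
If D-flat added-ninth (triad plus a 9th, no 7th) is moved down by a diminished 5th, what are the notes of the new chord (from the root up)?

Transposed root: D-flat → G (diminished 5th down). So we spell G added-ninth:
G — root
B — major 3rd
D — perfect 5th
A — major 9th

G B D A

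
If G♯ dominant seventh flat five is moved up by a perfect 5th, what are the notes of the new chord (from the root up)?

Transposed root: G-sharp → D-sharp (perfect 5th up). So we spell D-sharp dominant seventh flat five:
Root: D-sharp
Major 3rd (3rd): F-double-sharp
Diminished 5th (5th): A
Minor 7th (7th): C-sharp

D-sharp  F-double-sharp  A  C-sharp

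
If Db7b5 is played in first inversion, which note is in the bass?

Db7b5 = Db–F–Abb–Cb. First inversion → third in the bass = F.

F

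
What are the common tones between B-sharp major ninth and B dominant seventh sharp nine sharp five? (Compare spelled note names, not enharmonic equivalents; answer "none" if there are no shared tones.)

B-sharp major ninth: B# D## F## A## C##
B dominant seventh sharp nine sharp five: B D# F## A C##
Common to both → F##, C##.

F## – C##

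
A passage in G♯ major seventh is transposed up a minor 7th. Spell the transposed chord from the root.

F-sharp, A-sharp, C-sharp, E-sharp

G-sharp up a minor 7th → F-sharp. New chord: F-sharp major seventh.
- root: F-sharp
- major 3rd: A-sharp
- perfect 5th: C-sharp
- major 7th: E-sharp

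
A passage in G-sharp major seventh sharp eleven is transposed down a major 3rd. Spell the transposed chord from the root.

E, G#, B, D#, A#

A major 3rd down from G# is E, so the new chord is E major seventh sharp eleven.
Root: E
Major 3rd (3rd): G#
Perfect 5th (5th): B
Major 7th (7th): D#
Augmented 11th (11th): A#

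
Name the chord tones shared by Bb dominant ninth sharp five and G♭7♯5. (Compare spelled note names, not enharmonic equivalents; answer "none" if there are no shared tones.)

Bb  D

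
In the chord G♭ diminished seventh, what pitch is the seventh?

F-double-flat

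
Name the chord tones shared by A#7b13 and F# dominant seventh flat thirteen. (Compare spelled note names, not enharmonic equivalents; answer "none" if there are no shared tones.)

A#7b13 = A#, C##, E#, G#, F#.
F# dominant seventh flat thirteen = F#, A#, C#, E, D.
Shared: A#, F#.

A#, F#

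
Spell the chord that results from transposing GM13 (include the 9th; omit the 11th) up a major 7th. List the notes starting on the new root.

F#, A#, C#, E#, G#, D#

G up a major 7th → F#. New chord: F# major thirteenth.
root → F#
3rd (major 3rd) → A#
5th (perfect 5th) → C#
7th (major 7th) → E#
9th (major 9th) → G#
13th (major 13th) → D#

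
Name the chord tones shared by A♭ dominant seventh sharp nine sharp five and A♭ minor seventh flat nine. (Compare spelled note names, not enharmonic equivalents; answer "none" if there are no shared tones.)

A-flat G-flat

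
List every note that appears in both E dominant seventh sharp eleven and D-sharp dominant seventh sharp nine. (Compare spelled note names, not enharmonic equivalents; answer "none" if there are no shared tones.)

E dominant seventh sharp eleven = E, G#, B, D, A#.
D-sharp dominant seventh sharp nine = D#, F##, A#, C#, E##.
Shared: A#.

A#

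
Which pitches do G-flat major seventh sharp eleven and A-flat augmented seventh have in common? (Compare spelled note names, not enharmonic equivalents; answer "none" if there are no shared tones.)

G-flat major seventh sharp eleven: G-flat B-flat D-flat F C
A-flat augmented seventh: A-flat C E G-flat
Common to both → G-flat, C.

G-flat  C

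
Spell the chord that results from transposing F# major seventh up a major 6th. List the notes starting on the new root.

D♯  F𝄪  A♯  C𝄪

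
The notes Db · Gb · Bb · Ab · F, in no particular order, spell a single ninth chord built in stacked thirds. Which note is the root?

Stacking in thirds gives Gb – Bb – Db – F – Ab, so Gb is the root — Gb major ninth.

Gb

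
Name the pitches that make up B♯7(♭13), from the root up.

B#, D##, F##, A#, G#

B♯7(♭13) is a dominant seventh flat thirteen built on B#.
root → B#
3rd (major 3rd) → D##
5th (perfect 5th) → F##
7th (minor 7th) → A#
13th (minor 13th) → G#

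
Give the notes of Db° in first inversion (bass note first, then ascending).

Db° = Db–Fb–Abb; first inversion → third (Fb) lowest.

Fb – Abb – Db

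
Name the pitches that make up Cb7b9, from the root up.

Root Cb, quality dominant seventh flat nine:
Root: Cb
Major 3rd (3rd): Eb
Perfect 5th (5th): Gb
Minor 7th (7th): Bbb
Minor 9th (9th): Dbb

Cb  Eb  Gb  Bbb  Dbb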